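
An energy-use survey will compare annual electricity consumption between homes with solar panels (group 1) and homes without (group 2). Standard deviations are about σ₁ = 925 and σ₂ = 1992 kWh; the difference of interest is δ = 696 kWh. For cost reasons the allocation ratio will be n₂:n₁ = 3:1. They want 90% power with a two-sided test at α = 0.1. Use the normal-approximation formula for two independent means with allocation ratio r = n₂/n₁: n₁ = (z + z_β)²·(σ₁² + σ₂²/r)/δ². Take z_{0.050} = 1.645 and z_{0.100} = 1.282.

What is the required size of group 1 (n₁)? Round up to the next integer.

n₁ = (z_{α/2} + z_β)² · (σ₁² + σ₂²/r) / δ²
   = (1.645 + 1.282)² · (925² + 1992²/3) / 696²
   = 8.5673 · (855625 + 1322688) / 484416
   = 8.5673 · 2178313 / 484416
   = 38.53
Round up → n₁ = 39; n₂ = r·n₁ = 3 × 39 = 117.

n₁ = 39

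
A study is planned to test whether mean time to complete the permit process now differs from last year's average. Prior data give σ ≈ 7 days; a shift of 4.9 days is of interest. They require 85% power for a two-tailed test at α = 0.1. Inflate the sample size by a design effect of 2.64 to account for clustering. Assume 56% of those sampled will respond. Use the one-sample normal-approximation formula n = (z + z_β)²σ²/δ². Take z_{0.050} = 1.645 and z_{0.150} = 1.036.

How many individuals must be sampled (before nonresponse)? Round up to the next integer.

n = 70

n = (z_{α/2} + z_β)² · σ² / δ²
  = (1.645 + 1.036)² · 7² / 4.9²
  = 7.1878 · 49 / 24.01
  = 14.67
Design effect: 2.64 × 14.67 = 38.73.
Adjust for 56% response: 38.73 / 0.56 = 69.15.
Round up → n = 70.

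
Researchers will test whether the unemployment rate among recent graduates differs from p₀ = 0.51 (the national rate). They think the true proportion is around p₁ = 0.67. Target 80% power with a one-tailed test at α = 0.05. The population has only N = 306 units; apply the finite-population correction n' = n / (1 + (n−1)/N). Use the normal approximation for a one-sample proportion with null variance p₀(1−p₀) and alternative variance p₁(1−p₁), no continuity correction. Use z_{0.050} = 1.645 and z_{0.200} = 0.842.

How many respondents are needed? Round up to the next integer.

n = 49

n = [z_α·√(p₀q₀) + z_β·√(p₁q₁)]² / (p₁ − p₀)²
  = [1.645·√(0.51·0.49) + 0.842·√(0.67·0.33)]² / (0.16)²
  = [1.645·0.4999 + 0.842·0.4702]² / 0.0256
  = [1.2183]² / 0.0256
  = 57.97
Finite-population correction (N = 306): 57.97 / (1 + (57.97 − 1)/306) = 48.87.
Round up → n = 49.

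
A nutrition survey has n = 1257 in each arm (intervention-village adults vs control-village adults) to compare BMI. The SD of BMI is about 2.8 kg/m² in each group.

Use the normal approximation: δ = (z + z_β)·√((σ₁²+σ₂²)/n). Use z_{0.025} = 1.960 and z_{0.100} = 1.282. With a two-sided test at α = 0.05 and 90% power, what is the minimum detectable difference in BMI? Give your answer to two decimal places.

δ = (z_{α/2} + z_β) · √((σ₁²+σ₂²)/n)
  = (1.960 + 1.282) · √(15.68/1257)
  = 3.242 · √0.01247
  = 3.242 · 0.1117
  = 0.3621

Minimum detectable difference ≈ 0.36 kg/m²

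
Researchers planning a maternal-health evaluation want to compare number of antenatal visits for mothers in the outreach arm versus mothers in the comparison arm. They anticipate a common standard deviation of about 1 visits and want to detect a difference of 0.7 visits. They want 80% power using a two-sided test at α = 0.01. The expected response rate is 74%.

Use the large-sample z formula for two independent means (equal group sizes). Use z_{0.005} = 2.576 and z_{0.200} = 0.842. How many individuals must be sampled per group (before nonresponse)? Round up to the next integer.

n = (z_{α/2} + z_β)² · (σ₁² + σ₂²) / δ²
  = (2.576 + 0.842)² · (2·1² = 2) / 0.7²
  = 11.6827 · 2 / 0.49
  = 47.68
Adjust for 74% response: 47.68 / 0.74 = 64.44.
Round up → n = 65 per group.

n = 65 per group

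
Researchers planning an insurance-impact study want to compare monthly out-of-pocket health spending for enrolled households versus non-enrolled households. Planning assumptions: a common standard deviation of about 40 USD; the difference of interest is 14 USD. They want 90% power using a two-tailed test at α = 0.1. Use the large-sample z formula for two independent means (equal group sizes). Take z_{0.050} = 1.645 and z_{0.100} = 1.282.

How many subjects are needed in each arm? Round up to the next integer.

n = (z_{α/2} + z_β)² · (σ₁² + σ₂²) / δ²
  = (1.645 + 1.282)² · (2·40² = 3200) / 14²
  = 8.5673 · 3200 / 196
  = 139.87
Round up → n = 140 per group.

n = 140 per group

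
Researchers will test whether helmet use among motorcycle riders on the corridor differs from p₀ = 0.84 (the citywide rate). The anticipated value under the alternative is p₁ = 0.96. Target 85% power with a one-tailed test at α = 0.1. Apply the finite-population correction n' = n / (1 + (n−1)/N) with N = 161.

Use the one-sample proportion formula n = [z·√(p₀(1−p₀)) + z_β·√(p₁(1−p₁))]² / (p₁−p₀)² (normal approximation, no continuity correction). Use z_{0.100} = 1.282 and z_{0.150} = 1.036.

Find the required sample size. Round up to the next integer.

n = 27

n = [z_α·√(p₀q₀) + z_β·√(p₁q₁)]² / (p₁ − p₀)²
  = [1.282·√(0.84·0.16) + 1.036·√(0.96·0.04)]² / (0.12)²
  = [1.282·0.3666 + 1.036·0.1960]² / 0.0144
  = [0.6730]² / 0.0144
  = 31.45
Finite-population correction (N = 161): 31.45 / (1 + (31.45 − 1)/161) = 26.45.
Round up → n = 27.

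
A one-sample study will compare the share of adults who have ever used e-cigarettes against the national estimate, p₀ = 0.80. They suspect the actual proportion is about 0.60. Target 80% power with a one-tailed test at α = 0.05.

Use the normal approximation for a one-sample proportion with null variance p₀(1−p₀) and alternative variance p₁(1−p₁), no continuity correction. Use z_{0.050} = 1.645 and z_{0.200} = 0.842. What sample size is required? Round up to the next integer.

n = [z_α·√(p₀q₀) + z_β·√(p₁q₁)]² / (p₁ − p₀)²
  = [1.645·√(0.80·0.20) + 0.842·√(0.60·0.40)]² / (-0.20)²
  = [1.645·0.4000 + 0.842·0.4899]² / 0.0400
  = [1.0705]² / 0.0400
  = 28.65
Round up → n = 29.

n = 29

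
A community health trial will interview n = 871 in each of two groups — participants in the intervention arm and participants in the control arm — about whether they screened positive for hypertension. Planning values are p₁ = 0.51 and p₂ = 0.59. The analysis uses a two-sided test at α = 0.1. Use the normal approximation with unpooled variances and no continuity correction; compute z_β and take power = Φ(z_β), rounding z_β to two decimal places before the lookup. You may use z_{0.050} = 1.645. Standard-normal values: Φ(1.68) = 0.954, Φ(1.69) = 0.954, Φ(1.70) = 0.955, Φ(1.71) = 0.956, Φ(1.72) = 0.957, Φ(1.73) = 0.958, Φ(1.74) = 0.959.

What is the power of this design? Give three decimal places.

Power ≈ 0.957

z_β = |p₁−p₂|·√(n/[p₁q₁+p₂q₂]) − z_{α/2}
    = 0.08 · √(871/0.4918) − 1.645
    = 0.08 · 42.0838 − 1.645
    = 3.3667 − 1.645 = 1.7217 → 1.72
Power = Φ(1.72) = 0.957.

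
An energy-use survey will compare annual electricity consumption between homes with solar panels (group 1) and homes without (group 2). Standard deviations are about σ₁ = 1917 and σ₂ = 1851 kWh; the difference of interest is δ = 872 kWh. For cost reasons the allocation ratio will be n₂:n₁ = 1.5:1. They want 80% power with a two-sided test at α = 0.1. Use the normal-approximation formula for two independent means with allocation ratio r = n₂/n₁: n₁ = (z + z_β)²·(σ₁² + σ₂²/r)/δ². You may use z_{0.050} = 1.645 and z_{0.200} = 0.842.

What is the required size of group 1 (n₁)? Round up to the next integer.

n₁ = (z_{α/2} + z_β)² · (σ₁² + σ₂²/r) / δ²
   = (1.645 + 0.842)² · (1917² + 1851²/1.5) / 872²
   = 6.1852 · (3674889 + 2284134) / 760384
   = 6.1852 · 5959023 / 760384
   = 48.47
Round up → n₁ = 49; n₂ = r·n₁ = 1.5 × 49 = 74.

n₁ = 49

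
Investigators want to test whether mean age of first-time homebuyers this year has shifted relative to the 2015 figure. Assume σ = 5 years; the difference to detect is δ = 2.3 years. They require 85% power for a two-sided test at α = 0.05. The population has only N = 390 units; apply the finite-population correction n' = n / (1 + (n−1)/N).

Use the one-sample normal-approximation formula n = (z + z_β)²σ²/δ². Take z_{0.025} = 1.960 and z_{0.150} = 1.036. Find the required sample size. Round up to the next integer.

n = (z_{α/2} + z_β)² · σ² / δ²
  = (1.960 + 1.036)² · 5² / 2.3²
  = 8.9760 · 25 / 5.29
  = 42.42
Finite-population correction (N = 390): 42.42 / (1 + (42.42 − 1)/390) = 38.35.
Round up → n = 39.

n = 39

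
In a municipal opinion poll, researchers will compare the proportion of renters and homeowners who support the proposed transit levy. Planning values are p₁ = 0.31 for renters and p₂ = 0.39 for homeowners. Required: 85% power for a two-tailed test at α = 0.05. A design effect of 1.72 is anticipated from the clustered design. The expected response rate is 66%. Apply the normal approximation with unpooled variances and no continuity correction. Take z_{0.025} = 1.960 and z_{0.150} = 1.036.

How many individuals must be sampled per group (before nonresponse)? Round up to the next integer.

n = 1652 per group

n = (z_{α/2} + z_β)² · [p₁(1−p₁) + p₂(1−p₂)] / (p₁ − p₂)²
  = (1.960 + 1.036)² · (0.31·0.69 + 0.39·0.61) / (-0.08)²
  = (2.996)² · (0.2139 + 0.2379) / 0.0064
  = 8.9760 · 0.4518 / 0.0064
  = 633.65
Design effect: 1.72 × 633.65 = 1089.88.
Adjust for 66% response: 1089.88 / 0.66 = 1651.33.
Round up → n = 1652 per group.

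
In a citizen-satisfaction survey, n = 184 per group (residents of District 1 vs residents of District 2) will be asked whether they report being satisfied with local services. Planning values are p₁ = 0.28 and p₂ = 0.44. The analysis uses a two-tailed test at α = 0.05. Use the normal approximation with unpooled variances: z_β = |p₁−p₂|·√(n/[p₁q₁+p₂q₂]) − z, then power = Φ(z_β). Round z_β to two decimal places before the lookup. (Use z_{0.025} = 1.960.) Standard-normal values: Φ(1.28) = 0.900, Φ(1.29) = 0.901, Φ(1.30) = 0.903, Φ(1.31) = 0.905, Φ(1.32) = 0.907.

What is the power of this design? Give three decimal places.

z_β = |p₁−p₂|·√(n/[p₁q₁+p₂q₂]) − z_{α/2}
    = 0.16 · √(184/0.4480) − 1.960
    = 0.16 · 20.2661 − 1.960
    = 3.2426 − 1.960 = 1.2826 → 1.28
Power = Φ(1.28) = 0.900.

Power ≈ 0.900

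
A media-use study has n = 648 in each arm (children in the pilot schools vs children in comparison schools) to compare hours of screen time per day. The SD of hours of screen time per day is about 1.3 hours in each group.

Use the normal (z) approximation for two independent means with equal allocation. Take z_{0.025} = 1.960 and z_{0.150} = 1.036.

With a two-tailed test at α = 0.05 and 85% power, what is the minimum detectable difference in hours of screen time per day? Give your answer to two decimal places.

Minimum detectable difference ≈ 0.22 hours

δ = (z_{α/2} + z_β) · √((σ₁²+σ₂²)/n)
  = (1.960 + 1.036) · √(3.38/648)
  = 2.996 · √0.00522
  = 2.996 · 0.0722
  = 0.2164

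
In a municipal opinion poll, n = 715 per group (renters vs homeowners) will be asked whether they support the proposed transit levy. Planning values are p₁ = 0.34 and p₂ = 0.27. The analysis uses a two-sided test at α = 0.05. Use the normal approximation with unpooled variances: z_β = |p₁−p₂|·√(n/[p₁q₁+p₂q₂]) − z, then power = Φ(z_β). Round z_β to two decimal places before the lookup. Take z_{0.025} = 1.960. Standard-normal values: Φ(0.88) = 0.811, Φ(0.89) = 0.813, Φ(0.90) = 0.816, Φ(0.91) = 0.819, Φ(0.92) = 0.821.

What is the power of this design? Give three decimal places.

z_β = |p₁−p₂|·√(n/[p₁q₁+p₂q₂]) − z_{α/2}
    = 0.07 · √(715/0.4215) − 1.960
    = 0.07 · 41.1864 − 1.960
    = 2.8831 − 1.960 = 0.9231 → 0.92
Power = Φ(0.92) = 0.821.

Power ≈ 0.821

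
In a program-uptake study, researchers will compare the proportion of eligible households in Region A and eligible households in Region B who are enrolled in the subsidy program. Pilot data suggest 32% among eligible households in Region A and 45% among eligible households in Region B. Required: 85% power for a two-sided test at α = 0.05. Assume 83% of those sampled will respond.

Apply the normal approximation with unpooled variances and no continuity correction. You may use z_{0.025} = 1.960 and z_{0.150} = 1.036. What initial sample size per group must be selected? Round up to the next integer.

n = 298 per group

n = (z_{α/2} + z_β)² · [p₁(1−p₁) + p₂(1−p₂)] / (p₁ − p₂)²
  = (1.960 + 1.036)² · (0.32·0.68 + 0.45·0.55) / (-0.13)²
  = (2.996)² · (0.2176 + 0.2475) / 0.0169
  = 8.9760 · 0.4651 / 0.0169
  = 247.03
Adjust for 83% response: 247.03 / 0.83 = 297.62.
Round up → n = 298 per group.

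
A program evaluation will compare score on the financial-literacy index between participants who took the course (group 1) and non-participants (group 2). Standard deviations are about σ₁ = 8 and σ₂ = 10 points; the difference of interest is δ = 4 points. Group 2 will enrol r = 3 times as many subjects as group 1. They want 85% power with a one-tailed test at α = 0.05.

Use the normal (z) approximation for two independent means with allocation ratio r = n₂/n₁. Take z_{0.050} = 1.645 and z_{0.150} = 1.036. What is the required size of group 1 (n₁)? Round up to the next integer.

n₁ = (z_α + z_β)² · (σ₁² + σ₂²/r) / δ²
   = (1.645 + 1.036)² · (8² + 10²/3) / 4²
   = 7.1878 · (64 + 33.3333) / 16
   = 7.1878 · 97.3333 / 16
   = 43.73
Round up → n₁ = 44; n₂ = r·n₁ = 3 × 44 = 132.

n₁ = 44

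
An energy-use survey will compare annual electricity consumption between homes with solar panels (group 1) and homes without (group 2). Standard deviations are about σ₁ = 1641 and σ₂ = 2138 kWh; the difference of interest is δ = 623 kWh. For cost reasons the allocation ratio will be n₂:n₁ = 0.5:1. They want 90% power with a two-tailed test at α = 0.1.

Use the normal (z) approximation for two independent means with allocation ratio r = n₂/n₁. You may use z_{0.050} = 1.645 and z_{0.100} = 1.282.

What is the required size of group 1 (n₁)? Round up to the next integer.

n₁ = 262

n₁ = (z_{α/2} + z_β)² · (σ₁² + σ₂²/r) / δ²
   = (1.645 + 1.282)² · (1641² + 2138²/0.5) / 623²
   = 8.5673 · (2692881 + 9142088) / 388129
   = 8.5673 · 11834969 / 388129
   = 261.24
Round up → n₁ = 262; n₂ = r·n₁ = 0.5 × 262 = 131.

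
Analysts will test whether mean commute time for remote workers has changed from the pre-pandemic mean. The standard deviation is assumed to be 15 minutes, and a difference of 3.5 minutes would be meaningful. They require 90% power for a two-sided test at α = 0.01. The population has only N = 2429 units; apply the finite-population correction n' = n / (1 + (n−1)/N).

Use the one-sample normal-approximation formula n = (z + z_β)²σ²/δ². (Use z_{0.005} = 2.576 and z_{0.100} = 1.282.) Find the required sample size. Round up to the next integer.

n = 246

n = (z_{α/2} + z_β)² · σ² / δ²
  = (2.576 + 1.282)² · 15² / 3.5²
  = 14.8842 · 225 / 12.25
  = 273.38
Finite-population correction (N = 2429): 273.38 / (1 + (273.38 − 1)/2429) = 245.82.
Round up → n = 246.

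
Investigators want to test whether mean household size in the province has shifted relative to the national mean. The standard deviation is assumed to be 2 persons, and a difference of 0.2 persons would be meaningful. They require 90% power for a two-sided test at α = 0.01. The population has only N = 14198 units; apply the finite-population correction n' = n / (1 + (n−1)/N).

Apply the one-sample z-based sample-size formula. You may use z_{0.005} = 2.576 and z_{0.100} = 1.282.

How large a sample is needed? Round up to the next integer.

n = (z_{α/2} + z_β)² · σ² / δ²
  = (2.576 + 1.282)² · 2² / 0.2²
  = 14.8842 · 4 / 0.04
  = 1488.42
Finite-population correction (N = 14198): 1488.42 / (1 + (1488.42 − 1)/14198) = 1347.27.
Round up → n = 1348.

n = 1348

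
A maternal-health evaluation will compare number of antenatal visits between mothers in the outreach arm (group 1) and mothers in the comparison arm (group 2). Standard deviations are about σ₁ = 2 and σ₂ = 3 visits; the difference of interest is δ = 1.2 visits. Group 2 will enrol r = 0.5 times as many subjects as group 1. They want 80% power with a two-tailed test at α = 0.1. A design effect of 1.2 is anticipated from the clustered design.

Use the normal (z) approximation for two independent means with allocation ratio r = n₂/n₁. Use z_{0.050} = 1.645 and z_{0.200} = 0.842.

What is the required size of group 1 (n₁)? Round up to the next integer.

n₁ = 114

n₁ = (z_{α/2} + z_β)² · (σ₁² + σ₂²/r) / δ²
   = (1.645 + 0.842)² · (2² + 3²/0.5) / 1.2²
   = 6.1852 · (4 + 18) / 1.44
   = 6.1852 · 22 / 1.44
   = 94.50
Design effect: 1.2 × 94.50 = 113.39.
Round up → n₁ = 114; n₂ = r·n₁ = 0.5 × 114 = 57.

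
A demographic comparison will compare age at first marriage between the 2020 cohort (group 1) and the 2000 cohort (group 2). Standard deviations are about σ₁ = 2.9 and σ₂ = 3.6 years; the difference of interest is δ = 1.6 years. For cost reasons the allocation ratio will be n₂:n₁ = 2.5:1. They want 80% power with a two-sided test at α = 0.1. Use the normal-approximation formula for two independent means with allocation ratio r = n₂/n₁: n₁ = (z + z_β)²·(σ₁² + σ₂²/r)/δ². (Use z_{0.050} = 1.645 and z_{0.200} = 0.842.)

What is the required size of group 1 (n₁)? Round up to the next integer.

n₁ = (z_{α/2} + z_β)² · (σ₁² + σ₂²/r) / δ²
   = (1.645 + 0.842)² · (2.9² + 3.6²/2.5) / 1.6²
   = 6.1852 · (8.41 + 5.184) / 2.56
   = 6.1852 · 13.594 / 2.56
   = 32.84
Round up → n₁ = 33; n₂ = r·n₁ = 2.5 × 33 = 83.

n₁ = 33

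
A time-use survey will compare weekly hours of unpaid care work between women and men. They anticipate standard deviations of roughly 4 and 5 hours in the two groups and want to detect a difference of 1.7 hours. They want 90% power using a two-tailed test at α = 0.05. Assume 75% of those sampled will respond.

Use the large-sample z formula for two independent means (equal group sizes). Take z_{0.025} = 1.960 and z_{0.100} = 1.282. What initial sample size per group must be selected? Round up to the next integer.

n = (z_{α/2} + z_β)² · (σ₁² + σ₂²) / δ²
  = (1.960 + 1.282)² · (4² + 5² = 41) / 1.7²
  = 10.5106 · 41 / 2.89
  = 149.11
Adjust for 75% response: 149.11 / 0.75 = 198.82.
Round up → n = 199 per group.

n = 199 per group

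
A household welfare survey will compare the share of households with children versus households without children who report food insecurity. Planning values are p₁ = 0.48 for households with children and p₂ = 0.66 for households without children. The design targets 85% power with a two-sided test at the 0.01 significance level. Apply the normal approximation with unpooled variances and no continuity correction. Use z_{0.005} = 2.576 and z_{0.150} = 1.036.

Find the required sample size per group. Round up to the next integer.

n = 191 per group

n = (z_{α/2} + z_β)² · [p₁(1−p₁) + p₂(1−p₂)] / (p₁ − p₂)²
  = (2.576 + 1.036)² · (0.48·0.52 + 0.66·0.34) / (-0.18)²
  = (3.612)² · (0.2496 + 0.2244) / 0.0324
  = 13.0465 · 0.4740 / 0.0324
  = 190.87
Round up → n = 191 per group.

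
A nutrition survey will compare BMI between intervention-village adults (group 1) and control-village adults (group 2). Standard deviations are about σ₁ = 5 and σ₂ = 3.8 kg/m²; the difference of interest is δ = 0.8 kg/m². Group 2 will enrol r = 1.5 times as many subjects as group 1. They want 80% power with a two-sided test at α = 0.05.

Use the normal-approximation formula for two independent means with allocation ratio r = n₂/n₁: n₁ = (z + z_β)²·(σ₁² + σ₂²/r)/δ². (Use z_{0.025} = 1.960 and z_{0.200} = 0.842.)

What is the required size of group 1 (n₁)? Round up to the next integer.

n₁ = (z_{α/2} + z_β)² · (σ₁² + σ₂²/r) / δ²
   = (1.960 + 0.842)² · (5² + 3.8²/1.5) / 0.8²
   = 7.8512 · (25 + 9.6267) / 0.64
   = 7.8512 · 34.6267 / 0.64
   = 424.78
Round up → n₁ = 425; n₂ = r·n₁ = 1.5 × 425 = 638.

n₁ = 425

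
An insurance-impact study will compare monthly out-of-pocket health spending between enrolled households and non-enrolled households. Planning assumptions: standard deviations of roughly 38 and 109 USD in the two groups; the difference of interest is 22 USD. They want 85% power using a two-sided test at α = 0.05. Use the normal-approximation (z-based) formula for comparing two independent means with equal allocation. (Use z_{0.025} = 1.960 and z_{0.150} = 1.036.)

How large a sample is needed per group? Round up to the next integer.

n = 248 per group

n = (z_{α/2} + z_β)² · (σ₁² + σ₂²) / δ²
  = (1.960 + 1.036)² · (38² + 109² = 13325) / 22²
  = 8.9760 · 13325 / 484
  = 247.12
Round up → n = 248 per group.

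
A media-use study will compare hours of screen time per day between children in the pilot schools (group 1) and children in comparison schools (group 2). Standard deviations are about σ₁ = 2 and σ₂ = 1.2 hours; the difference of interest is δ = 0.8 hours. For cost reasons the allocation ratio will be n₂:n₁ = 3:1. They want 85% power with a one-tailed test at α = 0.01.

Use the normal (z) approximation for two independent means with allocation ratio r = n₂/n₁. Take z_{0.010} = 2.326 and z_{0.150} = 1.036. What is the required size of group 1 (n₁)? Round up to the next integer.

n₁ = 80

n₁ = (z_α + z_β)² · (σ₁² + σ₂²/r) / δ²
   = (2.326 + 1.036)² · (2² + 1.2²/3) / 0.8²
   = 11.3030 · (4 + 0.48) / 0.64
   = 11.3030 · 4.48 / 0.64
   = 79.12
Round up → n₁ = 80; n₂ = r·n₁ = 3 × 80 = 240.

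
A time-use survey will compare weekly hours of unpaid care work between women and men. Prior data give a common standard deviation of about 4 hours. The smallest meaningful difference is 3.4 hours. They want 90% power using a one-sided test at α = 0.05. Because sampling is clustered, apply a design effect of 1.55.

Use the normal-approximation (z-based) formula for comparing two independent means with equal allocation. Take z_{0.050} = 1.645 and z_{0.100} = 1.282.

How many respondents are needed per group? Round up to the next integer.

n = (z_α + z_β)² · (σ₁² + σ₂²) / δ²
  = (1.645 + 1.282)² · (2·4² = 32) / 3.4²
  = 8.5673 · 32 / 11.56
  = 23.72
Design effect: 1.55 × 23.72 = 36.76.
Round up → n = 37 per group.

n = 37 per group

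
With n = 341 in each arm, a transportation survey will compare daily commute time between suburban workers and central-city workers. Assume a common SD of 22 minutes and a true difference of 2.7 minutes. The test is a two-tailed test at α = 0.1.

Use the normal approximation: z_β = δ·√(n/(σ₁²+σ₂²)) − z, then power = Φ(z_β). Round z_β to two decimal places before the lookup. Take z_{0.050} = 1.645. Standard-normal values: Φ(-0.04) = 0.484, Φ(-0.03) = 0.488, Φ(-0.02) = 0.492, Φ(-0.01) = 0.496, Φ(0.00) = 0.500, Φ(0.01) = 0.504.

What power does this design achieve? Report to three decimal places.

Power ≈ 0.484

z_β = δ·√(n/(σ₁²+σ₂²)) − z_{α/2}
    = 2.7 · √(341/968) − 1.645
    = 2.7 · 0.59353 − 1.645
    = 1.6025 − 1.645 = -0.0425 → -0.04
Power = Φ(-0.04) = 0.484.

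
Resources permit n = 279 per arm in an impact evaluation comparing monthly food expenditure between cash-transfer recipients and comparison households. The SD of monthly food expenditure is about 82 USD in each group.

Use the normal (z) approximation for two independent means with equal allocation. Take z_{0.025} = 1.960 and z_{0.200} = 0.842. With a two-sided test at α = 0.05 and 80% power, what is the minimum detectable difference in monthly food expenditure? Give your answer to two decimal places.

δ = (z_{α/2} + z_β) · √((σ₁²+σ₂²)/n)
  = (1.960 + 0.842) · √(13448/279)
  = 2.802 · √48.2007
  = 2.802 · 6.9427
  = 19.4534

Minimum detectable difference ≈ 19.45 USD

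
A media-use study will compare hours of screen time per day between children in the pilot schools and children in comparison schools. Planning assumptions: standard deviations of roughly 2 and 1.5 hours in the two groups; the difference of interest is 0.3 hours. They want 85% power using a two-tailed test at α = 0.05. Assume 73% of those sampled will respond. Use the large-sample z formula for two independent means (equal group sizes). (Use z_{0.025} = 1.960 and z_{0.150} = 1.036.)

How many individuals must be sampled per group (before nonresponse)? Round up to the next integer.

n = (z_{α/2} + z_β)² · (σ₁² + σ₂²) / δ²
  = (1.960 + 1.036)² · (2² + 1.5² = 6.25) / 0.3²
  = 8.9760 · 6.25 / 0.09
  = 623.33
Adjust for 73% response: 623.33 / 0.73 = 853.88.
Round up → n = 854 per group.

n = 854 per group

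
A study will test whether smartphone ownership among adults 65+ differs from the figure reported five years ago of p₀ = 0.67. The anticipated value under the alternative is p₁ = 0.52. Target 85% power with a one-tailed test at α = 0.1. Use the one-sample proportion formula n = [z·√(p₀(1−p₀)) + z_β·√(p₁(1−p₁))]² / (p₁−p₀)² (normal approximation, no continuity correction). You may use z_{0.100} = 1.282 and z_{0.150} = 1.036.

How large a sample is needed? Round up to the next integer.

n = 56

n = [z_α·√(p₀q₀) + z_β·√(p₁q₁)]² / (p₁ − p₀)²
  = [1.282·√(0.67·0.33) + 1.036·√(0.52·0.48)]² / (-0.15)²
  = [1.282·0.4702 + 1.036·0.4996]² / 0.0225
  = [1.1204]² / 0.0225
  = 55.79
Round up → n = 56.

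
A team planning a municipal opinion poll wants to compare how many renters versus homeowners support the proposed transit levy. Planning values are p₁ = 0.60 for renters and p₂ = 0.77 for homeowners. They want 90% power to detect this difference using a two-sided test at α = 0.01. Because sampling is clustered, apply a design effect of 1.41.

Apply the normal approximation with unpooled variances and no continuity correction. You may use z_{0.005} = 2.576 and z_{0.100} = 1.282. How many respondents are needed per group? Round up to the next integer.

n = 303 per group

n = (z_{α/2} + z_β)² · [p₁(1−p₁) + p₂(1−p₂)] / (p₁ − p₂)²
  = (2.576 + 1.282)² · (0.60·0.40 + 0.77·0.23) / (-0.17)²
  = (3.858)² · (0.2400 + 0.1771) / 0.0289
  = 14.8842 · 0.4171 / 0.0289
  = 214.82
Design effect: 1.41 × 214.82 = 302.89.
Round up → n = 303 per group.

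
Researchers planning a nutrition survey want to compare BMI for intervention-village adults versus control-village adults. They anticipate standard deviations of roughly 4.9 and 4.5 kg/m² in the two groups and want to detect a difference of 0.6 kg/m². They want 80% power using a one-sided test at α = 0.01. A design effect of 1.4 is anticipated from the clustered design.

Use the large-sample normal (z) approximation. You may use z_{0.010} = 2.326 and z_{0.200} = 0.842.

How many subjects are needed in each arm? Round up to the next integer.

n = (z_α + z_β)² · (σ₁² + σ₂²) / δ²
  = (2.326 + 0.842)² · (4.9² + 4.5² = 44.26) / 0.6²
  = 10.0362 · 44.26 / 0.36
  = 1233.90
Design effect: 1.4 × 1233.90 = 1727.46.
Round up → n = 1728 per group.

n = 1728 per group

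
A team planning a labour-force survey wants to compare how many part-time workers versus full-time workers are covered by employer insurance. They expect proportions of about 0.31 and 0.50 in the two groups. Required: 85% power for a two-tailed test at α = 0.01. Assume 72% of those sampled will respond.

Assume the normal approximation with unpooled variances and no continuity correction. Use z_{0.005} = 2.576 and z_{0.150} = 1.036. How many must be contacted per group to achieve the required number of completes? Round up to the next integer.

n = 233 per group

n = (z_{α/2} + z_β)² · [p₁(1−p₁) + p₂(1−p₂)] / (p₁ − p₂)²
  = (2.576 + 1.036)² · (0.31·0.69 + 0.50·0.50) / (-0.19)²
  = (3.612)² · (0.2139 + 0.2500) / 0.0361
  = 13.0465 · 0.4639 / 0.0361
  = 167.65
Adjust for 72% response: 167.65 / 0.72 = 232.85.
Round up → n = 233 per group.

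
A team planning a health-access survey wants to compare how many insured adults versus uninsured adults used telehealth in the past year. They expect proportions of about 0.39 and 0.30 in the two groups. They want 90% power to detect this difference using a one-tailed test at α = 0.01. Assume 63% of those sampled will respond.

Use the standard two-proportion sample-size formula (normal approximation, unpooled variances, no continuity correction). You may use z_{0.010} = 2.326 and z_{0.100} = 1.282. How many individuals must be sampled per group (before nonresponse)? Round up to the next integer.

n = (z_α + z_β)² · [p₁(1−p₁) + p₂(1−p₂)] / (p₁ − p₂)²
  = (2.326 + 1.282)² · (0.39·0.61 + 0.30·0.70) / (0.09)²
  = (3.608)² · (0.2379 + 0.2100) / 0.0081
  = 13.0177 · 0.4479 / 0.0081
  = 719.83
Adjust for 63% response: 719.83 / 0.63 = 1142.59.
Round up → n = 1143 per group.

n = 1143 per group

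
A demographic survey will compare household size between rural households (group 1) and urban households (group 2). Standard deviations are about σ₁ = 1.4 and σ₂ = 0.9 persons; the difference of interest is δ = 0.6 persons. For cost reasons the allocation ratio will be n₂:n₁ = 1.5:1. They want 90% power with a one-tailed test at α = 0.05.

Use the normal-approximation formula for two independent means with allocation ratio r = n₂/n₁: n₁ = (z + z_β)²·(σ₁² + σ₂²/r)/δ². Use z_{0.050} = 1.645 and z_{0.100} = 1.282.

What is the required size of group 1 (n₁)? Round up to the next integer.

n₁ = 60

n₁ = (z_α + z_β)² · (σ₁² + σ₂²/r) / δ²
   = (1.645 + 1.282)² · (1.4² + 0.9²/1.5) / 0.6²
   = 8.5673 · (1.96 + 0.54) / 0.36
   = 8.5673 · 2.5 / 0.36
   = 59.50
Round up → n₁ = 60; n₂ = r·n₁ = 1.5 × 60 = 90.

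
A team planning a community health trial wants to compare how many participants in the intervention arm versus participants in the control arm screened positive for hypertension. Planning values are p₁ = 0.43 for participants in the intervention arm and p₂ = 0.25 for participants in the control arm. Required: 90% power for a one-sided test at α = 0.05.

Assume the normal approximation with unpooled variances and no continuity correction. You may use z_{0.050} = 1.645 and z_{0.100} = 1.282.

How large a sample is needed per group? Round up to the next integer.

n = (z_α + z_β)² · [p₁(1−p₁) + p₂(1−p₂)] / (p₁ − p₂)²
  = (1.645 + 1.282)² · (0.43·0.57 + 0.25·0.75) / (0.18)²
  = (2.927)² · (0.2451 + 0.1875) / 0.0324
  = 8.5673 · 0.4326 / 0.0324
  = 114.39
Round up → n = 115 per group.

n = 115 per group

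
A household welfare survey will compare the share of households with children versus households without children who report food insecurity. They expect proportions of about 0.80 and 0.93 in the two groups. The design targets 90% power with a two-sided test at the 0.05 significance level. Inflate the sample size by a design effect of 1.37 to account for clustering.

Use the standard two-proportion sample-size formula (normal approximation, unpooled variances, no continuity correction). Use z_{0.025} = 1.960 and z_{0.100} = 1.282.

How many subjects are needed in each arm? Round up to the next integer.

n = 192 per group

n = (z_{α/2} + z_β)² · [p₁(1−p₁) + p₂(1−p₂)] / (p₁ − p₂)²
  = (1.960 + 1.282)² · (0.80·0.20 + 0.93·0.07) / (-0.13)²
  = (3.242)² · (0.1600 + 0.0651) / 0.0169
  = 10.5106 · 0.2251 / 0.0169
  = 140.00
Design effect: 1.37 × 140.00 = 191.79.
Round up → n = 192 per group.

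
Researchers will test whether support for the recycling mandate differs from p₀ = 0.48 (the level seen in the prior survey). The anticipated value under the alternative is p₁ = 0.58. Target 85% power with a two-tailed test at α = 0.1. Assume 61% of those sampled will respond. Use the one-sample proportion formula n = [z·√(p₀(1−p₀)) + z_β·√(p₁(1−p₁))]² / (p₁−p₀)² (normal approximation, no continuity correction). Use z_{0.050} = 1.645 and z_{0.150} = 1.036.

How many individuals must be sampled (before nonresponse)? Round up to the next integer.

n = [z_{α/2}·√(p₀q₀) + z_β·√(p₁q₁)]² / (p₁ − p₀)²
  = [1.645·√(0.48·0.52) + 1.036·√(0.58·0.42)]² / (0.10)²
  = [1.645·0.4996 + 1.036·0.4936]² / 0.0100
  = [1.3332]² / 0.0100
  = 177.73
Adjust for 61% response: 177.73 / 0.61 = 291.37.
Round up → n = 292.

n = 292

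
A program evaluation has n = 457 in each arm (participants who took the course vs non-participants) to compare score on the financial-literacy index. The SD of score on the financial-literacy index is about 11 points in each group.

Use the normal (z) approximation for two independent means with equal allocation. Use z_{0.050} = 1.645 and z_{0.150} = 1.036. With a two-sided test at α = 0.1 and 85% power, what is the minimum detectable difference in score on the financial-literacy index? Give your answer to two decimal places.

Minimum detectable difference ≈ 1.95 points

δ = (z_{α/2} + z_β) · √((σ₁²+σ₂²)/n)
  = (1.645 + 1.036) · √(242/457)
  = 2.681 · √0.52954
  = 2.681 · 0.7277
  = 1.9510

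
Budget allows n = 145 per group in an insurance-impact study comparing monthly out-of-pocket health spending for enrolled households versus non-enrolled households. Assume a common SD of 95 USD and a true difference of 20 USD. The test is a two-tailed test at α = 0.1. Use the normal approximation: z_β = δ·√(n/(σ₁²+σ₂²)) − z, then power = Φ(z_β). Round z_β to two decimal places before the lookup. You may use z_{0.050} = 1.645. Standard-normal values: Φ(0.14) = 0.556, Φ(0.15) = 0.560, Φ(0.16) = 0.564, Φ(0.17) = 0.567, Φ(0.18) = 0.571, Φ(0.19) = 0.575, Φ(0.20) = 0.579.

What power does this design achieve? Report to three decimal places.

Power ≈ 0.560

z_β = δ·√(n/(σ₁²+σ₂²)) − z_{α/2}
    = 20 · √(145/18050) − 1.645
    = 20 · 0.08963 − 1.645
    = 1.7926 − 1.645 = 0.1476 → 0.15
Power = Φ(0.15) = 0.560.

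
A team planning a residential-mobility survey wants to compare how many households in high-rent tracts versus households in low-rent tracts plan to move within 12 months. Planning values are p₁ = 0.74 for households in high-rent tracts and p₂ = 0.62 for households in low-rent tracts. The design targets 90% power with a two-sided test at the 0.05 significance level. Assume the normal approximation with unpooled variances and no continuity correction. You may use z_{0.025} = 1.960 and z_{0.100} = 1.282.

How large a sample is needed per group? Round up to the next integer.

n = (z_{α/2} + z_β)² · [p₁(1−p₁) + p₂(1−p₂)] / (p₁ − p₂)²
  = (1.960 + 1.282)² · (0.74·0.26 + 0.62·0.38) / (0.12)²
  = (3.242)² · (0.1924 + 0.2356) / 0.0144
  = 10.5106 · 0.4280 / 0.0144
  = 312.40
Round up → n = 313 per group.

n = 313 per group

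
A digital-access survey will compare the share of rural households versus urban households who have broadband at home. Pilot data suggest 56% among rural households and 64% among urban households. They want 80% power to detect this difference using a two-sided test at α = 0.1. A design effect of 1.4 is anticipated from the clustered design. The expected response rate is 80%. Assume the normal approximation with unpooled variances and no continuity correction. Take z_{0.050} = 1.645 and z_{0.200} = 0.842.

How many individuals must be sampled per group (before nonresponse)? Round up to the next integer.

n = (z_{α/2} + z_β)² · [p₁(1−p₁) + p₂(1−p₂)] / (p₁ − p₂)²
  = (1.645 + 0.842)² · (0.56·0.44 + 0.64·0.36) / (-0.08)²
  = (2.487)² · (0.2464 + 0.2304) / 0.0064
  = 6.1852 · 0.4768 / 0.0064
  = 460.80
Design effect: 1.4 × 460.80 = 645.11.
Adjust for 80% response: 645.11 / 0.80 = 806.39.
Round up → n = 807 per group.

n = 807 per group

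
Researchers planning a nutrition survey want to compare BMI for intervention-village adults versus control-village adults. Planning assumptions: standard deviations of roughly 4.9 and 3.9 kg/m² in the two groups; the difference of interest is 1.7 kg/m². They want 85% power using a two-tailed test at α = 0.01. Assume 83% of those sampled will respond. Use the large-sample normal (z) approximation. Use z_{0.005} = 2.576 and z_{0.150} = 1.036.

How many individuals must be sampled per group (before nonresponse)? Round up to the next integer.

n = 214 per group

n = (z_{α/2} + z_β)² · (σ₁² + σ₂²) / δ²
  = (2.576 + 1.036)² · (4.9² + 3.9² = 39.22) / 1.7²
  = 13.0465 · 39.22 / 2.89
  = 177.05
Adjust for 83% response: 177.05 / 0.83 = 213.32.
Round up → n = 214 per group.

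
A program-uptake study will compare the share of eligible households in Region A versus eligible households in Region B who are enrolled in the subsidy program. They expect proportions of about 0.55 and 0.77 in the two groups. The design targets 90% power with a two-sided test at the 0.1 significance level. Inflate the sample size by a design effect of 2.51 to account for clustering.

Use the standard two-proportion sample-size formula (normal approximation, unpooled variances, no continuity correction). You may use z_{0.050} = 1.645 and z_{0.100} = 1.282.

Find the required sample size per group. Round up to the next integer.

n = 189 per group

n = (z_{α/2} + z_β)² · [p₁(1−p₁) + p₂(1−p₂)] / (p₁ − p₂)²
  = (1.645 + 1.282)² · (0.55·0.45 + 0.77·0.23) / (-0.22)²
  = (2.927)² · (0.2475 + 0.1771) / 0.0484
  = 8.5673 · 0.4246 / 0.0484
  = 75.16
Design effect: 2.51 × 75.16 = 188.65.
Round up → n = 189 per group.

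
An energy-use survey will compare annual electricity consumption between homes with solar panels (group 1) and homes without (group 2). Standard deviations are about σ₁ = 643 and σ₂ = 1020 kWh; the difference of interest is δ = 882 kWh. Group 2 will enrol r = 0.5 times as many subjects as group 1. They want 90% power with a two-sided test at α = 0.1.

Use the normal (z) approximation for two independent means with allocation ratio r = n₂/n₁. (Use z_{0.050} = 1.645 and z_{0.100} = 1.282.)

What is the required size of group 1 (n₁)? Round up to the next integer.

n₁ = 28

n₁ = (z_{α/2} + z_β)² · (σ₁² + σ₂²/r) / δ²
   = (1.645 + 1.282)² · (643² + 1020²/0.5) / 882²
   = 8.5673 · (413449 + 2080800) / 777924
   = 8.5673 · 2494249 / 777924
   = 27.47
Round up → n₁ = 28; n₂ = r·n₁ = 0.5 × 28 = 14.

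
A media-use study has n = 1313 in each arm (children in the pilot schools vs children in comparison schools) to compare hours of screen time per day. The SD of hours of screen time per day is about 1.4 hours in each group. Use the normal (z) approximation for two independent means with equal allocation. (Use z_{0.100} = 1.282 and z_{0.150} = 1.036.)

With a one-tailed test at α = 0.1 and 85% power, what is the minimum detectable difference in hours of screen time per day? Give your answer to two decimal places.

δ = (z_α + z_β) · √((σ₁²+σ₂²)/n)
  = (1.282 + 1.036) · √(3.92/1313)
  = 2.318 · √0.00299
  = 2.318 · 0.0546
  = 0.1267

Minimum detectable difference ≈ 0.13 hours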